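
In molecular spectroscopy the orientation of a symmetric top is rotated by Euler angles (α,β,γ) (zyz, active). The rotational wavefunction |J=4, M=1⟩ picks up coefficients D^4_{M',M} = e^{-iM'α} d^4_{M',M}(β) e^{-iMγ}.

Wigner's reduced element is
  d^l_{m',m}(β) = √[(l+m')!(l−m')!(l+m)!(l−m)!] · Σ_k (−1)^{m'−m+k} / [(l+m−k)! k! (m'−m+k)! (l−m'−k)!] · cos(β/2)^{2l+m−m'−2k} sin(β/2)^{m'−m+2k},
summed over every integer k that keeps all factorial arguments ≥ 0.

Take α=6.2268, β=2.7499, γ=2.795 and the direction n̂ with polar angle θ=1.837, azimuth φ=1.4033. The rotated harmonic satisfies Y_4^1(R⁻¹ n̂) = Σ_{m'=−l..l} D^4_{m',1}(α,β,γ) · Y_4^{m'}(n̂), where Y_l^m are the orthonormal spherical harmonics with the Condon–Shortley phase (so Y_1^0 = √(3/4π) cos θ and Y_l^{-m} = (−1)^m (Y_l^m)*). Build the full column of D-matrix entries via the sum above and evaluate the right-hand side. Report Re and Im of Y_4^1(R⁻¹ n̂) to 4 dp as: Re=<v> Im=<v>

Need the full column D^4_{m',1} for m'=−4..4 at α=6.2268, β=2.7499, γ=2.795.
cos(β/2)=0.194597, sin(β/2)=0.980883
d^4_{-4,1}: single k=5 term ⇒ +0.050071;  D = -0.049705-0.006046i
d^4_{-3,1}: k∈[4..5] ⇒ +0.017560 -0.267698 = -0.250138;  D = +0.246211+0.044151i
d^4_{-2,1}: k∈[3..5] ⇒ +0.003724 -0.141938 +0.721262 = +0.583048;  D = -0.567182-0.135091i
d^4_{-1,1}: k∈[2..5] ⇒ +0.000522 -0.039823 +0.505902 -0.856917 = -0.390315;  D = +0.373994+0.111689i
d^4_{0,1}: k∈[1..4] ⇒ +0.000046 -0.007066 +0.179539 -0.760277 = -0.587758;  D = +0.552807+0.199658i
d^4_{1,1}: k∈[0..3] ⇒ +0.000002 -0.000784 +0.039823 -0.337268 = -0.298227;  D = +0.274338+0.116952i
d^4_{2,1}: k∈[0..2] ⇒ -0.000044 +0.005586 -0.094626 = -0.089083;  D = +0.079848+0.039497i
d^4_{3,1}: k∈[0..1] ⇒ +0.000415 -0.017560 = -0.017146;  D = +0.014915+0.008456i
d^4_{4,1}: single k=0 term ⇒ -0.001971;  D = +0.001657+0.001067i
Y_4^{m'}(θ=1.837,φ=1.4033) and Σ D·Y over m':
  (-0.0497-0.0060i)·(+0.3005+0.2381i)  (+0.2462+0.0442i)·(+0.1424-0.2591i)  (-0.5672-0.1351i)·(+0.1516+0.0528i)  (+0.3740+0.1117i)·(+0.0504-0.2978i)  (+0.5528+0.1997i)·(+0.1155+0.0000i)  (+0.2743+0.1170i)·(-0.0504-0.2978i)  (+0.0798+0.0395i)·(+0.1516-0.0528i)  (+0.0149+0.0085i)·(-0.1424-0.2591i)  (+0.0017+0.0011i)·(+0.3005-0.2381i)
Y_4^1(R⁻¹ n̂) = +0.106095-0.295250i

Re=0.1061 Im=-0.2952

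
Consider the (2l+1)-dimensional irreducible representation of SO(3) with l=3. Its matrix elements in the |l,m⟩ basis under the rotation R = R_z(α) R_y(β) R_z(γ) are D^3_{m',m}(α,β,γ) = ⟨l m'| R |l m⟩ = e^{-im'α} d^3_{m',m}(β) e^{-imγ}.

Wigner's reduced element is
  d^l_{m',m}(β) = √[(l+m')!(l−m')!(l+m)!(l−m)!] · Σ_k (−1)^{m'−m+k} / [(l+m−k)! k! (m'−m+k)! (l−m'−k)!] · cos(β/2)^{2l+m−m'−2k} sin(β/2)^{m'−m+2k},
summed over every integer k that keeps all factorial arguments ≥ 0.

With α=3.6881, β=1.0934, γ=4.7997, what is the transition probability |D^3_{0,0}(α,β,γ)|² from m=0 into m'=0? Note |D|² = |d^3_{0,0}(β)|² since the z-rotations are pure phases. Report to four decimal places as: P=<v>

First d^3_{0,0}(β=1.0934), then the phase factors e^{-i(0)α} and e^{-i(0)γ}:
With c≡cos(β/2)=0.854245 and s≡sin(β/2)=0.519871, N=[6·6·6·6]^{1/2}=36.000000
Admissible k: 0..3 (factorial args all ≥0)
  k=0: (−1)^0·36.0000/(36)·0.8542^6·0.5199^0 = +0.388592
  k=1: (−1)^1·36.0000/(4)·0.8542^4·0.5199^2 = -1.295278
  k=2: (−1)^2·36.0000/(4)·0.8542^2·0.5199^4 = +0.479722
  k=3: (−1)^3·36.0000/(36)·0.8542^0·0.5199^6 = -0.019741
d^3_{0,0}(1.0934) = +0.388592 -1.295278 +0.479722 -0.019741 = -0.446705
|D^3_{0,0}|² = |d^3_{0,0}(β)|² = (-0.446705)² = 0.199546 (the z-rotation phases have unit modulus)

P=0.1995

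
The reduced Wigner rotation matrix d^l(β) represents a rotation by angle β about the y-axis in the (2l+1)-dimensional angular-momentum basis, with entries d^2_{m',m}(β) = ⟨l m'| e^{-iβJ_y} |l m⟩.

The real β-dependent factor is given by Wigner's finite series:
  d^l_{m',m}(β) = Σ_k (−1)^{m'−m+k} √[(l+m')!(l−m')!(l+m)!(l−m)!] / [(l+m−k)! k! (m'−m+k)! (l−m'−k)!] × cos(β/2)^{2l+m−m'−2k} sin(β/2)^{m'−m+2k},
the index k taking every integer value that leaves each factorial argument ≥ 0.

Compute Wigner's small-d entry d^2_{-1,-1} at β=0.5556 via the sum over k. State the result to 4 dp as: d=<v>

d=0.6466

d^2_{-1,-1}(β=0.5556) via Wigner's sum:
Half-angle: c=0.961661, s=0.274241. N=√(1·6·1·6)=6.000000
k: max(0,(-1)−(-1))=0 … min(2+(-1),2−(-1))=1
  k=0: (−1)^0·6.0000/(6)·0.9617^4·0.2742^0 = +0.855240
  k=1: (−1)^1·6.0000/(2)·0.9617^2·0.2742^2 = -0.208655
d^2_{-1,-1}(0.5556) = +0.855240 -0.208655 = +0.646585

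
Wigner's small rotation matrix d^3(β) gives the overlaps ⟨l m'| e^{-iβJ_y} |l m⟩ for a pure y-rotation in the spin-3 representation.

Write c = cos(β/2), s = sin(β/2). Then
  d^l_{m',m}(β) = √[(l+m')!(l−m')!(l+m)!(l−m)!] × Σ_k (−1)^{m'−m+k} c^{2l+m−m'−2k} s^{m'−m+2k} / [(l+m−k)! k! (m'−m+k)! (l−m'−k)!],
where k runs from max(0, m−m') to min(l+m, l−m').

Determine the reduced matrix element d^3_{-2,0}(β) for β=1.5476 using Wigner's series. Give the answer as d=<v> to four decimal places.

d=0.0317

d^3_{-2,0}(β=1.5476) via Wigner's sum:
c=cos(1.5476/2)=0.715260, s=sin(1.5476/2)=0.698858; N=√[1·120·6·6]=65.726707
Admissible k: 2..3 (factorial args all ≥0)
  k=2: (−1)^0·65.7267/(12)·0.7153^4·0.6989^2 = +0.700156
  k=3: (−1)^1·65.7267/(12)·0.7153^2·0.6989^4 = -0.668413
d^3_{-2,0}(1.5476) = +0.700156 -0.668413 = +0.031743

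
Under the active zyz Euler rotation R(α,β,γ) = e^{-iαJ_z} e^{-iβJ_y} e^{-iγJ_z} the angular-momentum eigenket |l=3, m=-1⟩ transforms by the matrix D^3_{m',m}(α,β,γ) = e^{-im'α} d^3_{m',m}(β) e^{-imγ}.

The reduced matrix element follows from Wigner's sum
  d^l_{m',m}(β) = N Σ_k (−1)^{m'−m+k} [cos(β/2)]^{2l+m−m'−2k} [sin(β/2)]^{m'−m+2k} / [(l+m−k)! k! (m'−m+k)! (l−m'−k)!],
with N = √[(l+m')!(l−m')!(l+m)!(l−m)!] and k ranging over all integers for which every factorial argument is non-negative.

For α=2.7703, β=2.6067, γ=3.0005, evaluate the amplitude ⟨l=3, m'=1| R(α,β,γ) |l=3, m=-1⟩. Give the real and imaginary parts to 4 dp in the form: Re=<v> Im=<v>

Re=0.3394 Im=0.0795

Split into d^3_{1,-1}(β=2.6067) × two z-phases.
With c≡cos(β/2)=0.264269 and s≡sin(β/2)=0.964449, N=[24·2·2·24]^{1/2}=48.000000
k: max(0,(-1)−(1))=0 … min(3+(-1),3−(1))=2
  k=0: (−1)^2·48.0000/(8)·0.2643^4·0.9644^2 = +0.027221
  k=1: (−1)^3·48.0000/(6)·0.2643^2·0.9644^4 = -0.483393
  k=2: (−1)^4·48.0000/(48)·0.2643^0·0.9644^6 = +0.804777
d^3_{1,-1}(2.6067) = +0.027221 -0.483393 +0.804777 = +0.348604
Phases: e^{-i·(1)·2.7703}=-0.931859-0.362820i, e^{-i·(-1)·3.0005}=-0.990063+0.140625i ⇒ D=+0.339408+0.079542i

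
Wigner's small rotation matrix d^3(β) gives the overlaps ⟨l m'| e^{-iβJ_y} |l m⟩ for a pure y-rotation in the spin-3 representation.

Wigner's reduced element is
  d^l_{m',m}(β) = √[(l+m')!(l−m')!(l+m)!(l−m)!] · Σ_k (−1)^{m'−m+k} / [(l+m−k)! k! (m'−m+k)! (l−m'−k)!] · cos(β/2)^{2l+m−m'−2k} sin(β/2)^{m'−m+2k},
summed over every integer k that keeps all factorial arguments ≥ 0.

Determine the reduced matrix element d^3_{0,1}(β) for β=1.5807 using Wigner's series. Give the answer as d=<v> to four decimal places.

d^3_{0,1}(β=1.5807) via Wigner's sum:
With c≡cos(β/2)=0.703597 and s≡sin(β/2)=0.710600, N=[6·6·24·2]^{1/2}=41.569219
Admissible k: 1..3 (factorial args all ≥0)
  k=1: (−1)^0·41.5692/(12)·0.7036^5·0.7106^1 = +0.424458
  k=2: (−1)^1·41.5692/(4)·0.7036^3·0.7106^3 = -1.298847
  k=3: (−1)^2·41.5692/(12)·0.7036^1·0.7106^5 = +0.441610
d^3_{0,1}(1.5807) = +0.424458 -1.298847 +0.441610 = -0.432779

d=-0.4328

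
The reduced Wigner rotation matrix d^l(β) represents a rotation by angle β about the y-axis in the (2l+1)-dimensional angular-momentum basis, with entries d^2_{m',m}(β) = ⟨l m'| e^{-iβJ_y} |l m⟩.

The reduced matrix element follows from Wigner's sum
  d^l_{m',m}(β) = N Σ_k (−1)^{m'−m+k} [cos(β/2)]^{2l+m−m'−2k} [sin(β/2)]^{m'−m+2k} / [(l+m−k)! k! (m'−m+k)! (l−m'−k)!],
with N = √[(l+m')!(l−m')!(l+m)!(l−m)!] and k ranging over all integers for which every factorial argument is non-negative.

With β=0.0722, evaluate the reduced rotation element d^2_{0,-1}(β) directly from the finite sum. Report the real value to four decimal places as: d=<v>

d^2_{0,-1}(β=0.0722) via Wigner's sum:
Half-angle: c=0.999348, s=0.036092. N=√(2·2·1·6)=4.898979
The bounds max(0,m−m')=0 and min(l+m,l−m')=1 give 2 terms
  k=0: (−1)^1·4.8990/(2)·0.9993^3·0.0361^1 = -0.088235
  k=1: (−1)^2·4.8990/(2)·0.9993^1·0.0361^3 = +0.000115
d^2_{0,-1}(0.0722) = -0.088235 +0.000115 = -0.088120

d=-0.0881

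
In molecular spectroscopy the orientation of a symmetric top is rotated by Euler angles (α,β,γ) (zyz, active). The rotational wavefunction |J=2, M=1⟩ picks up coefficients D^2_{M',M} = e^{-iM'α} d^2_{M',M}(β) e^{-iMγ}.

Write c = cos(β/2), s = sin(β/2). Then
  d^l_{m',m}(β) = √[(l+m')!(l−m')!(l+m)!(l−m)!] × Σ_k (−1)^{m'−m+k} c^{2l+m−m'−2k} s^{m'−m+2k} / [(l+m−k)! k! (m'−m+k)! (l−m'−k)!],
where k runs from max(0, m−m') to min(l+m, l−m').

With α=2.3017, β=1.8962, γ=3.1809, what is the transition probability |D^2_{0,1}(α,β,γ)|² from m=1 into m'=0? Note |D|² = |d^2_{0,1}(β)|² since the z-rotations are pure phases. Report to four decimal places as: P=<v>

Split into d^2_{0,1}(β=1.8962) × two z-phases.
c=cos(1.8962/2)=0.583228, s=sin(1.8962/2)=0.812309; N=√[2·2·6·1]=4.898979
k∈{1,2} keeps every argument non-negative
  k=1: (−1)^0·4.8990/(2)·0.5832^3·0.8123^1 = +0.394740
  k=2: (−1)^1·4.8990/(2)·0.5832^1·0.8123^3 = -0.765733
d^2_{0,1}(1.8962) = +0.394740 -0.765733 = -0.370993
|D^2_{0,1}|² = |d^2_{0,1}(β)|² = (-0.370993)² = 0.137636 (the z-rotation phases have unit modulus)

P=0.1376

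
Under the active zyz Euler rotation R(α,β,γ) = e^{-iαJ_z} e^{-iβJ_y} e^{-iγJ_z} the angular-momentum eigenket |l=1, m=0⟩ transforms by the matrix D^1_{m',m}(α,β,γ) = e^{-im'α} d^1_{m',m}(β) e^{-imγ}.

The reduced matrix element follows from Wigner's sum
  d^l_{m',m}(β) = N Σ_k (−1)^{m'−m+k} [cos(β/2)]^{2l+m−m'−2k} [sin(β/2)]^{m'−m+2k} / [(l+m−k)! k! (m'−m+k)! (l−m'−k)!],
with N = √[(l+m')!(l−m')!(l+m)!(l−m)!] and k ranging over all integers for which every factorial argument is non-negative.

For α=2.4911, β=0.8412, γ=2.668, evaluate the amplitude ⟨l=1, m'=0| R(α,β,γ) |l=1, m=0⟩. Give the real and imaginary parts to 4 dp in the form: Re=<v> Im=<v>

D^1_{0,0}(2.4911,0.8412,2.668) = e^{-i·0·2.4911}·d^1_{0,0}(0.8412)·e^{-i·0·2.668}. Compute d first:
With c≡cos(β/2)=0.912844 and s≡sin(β/2)=0.408308, N=[1·1·1·1]^{1/2}=1.000000
k∈{0,1} keeps every argument non-negative
  k=0: (−1)^0·1.0000/(1)·0.9128^2·0.4083^0 = +0.833284
  k=1: (−1)^1·1.0000/(1)·0.9128^0·0.4083^2 = -0.166716
d^1_{0,0}(0.8412) = +0.833284 -0.166716 = +0.666569
Phases: e^{-i·(0)·2.4911}=+1.000000+0.000000i, e^{-i·(0)·2.668}=+1.000000+0.000000i ⇒ D=+0.666569+0.000000i

Re=0.6666 Im=0.0000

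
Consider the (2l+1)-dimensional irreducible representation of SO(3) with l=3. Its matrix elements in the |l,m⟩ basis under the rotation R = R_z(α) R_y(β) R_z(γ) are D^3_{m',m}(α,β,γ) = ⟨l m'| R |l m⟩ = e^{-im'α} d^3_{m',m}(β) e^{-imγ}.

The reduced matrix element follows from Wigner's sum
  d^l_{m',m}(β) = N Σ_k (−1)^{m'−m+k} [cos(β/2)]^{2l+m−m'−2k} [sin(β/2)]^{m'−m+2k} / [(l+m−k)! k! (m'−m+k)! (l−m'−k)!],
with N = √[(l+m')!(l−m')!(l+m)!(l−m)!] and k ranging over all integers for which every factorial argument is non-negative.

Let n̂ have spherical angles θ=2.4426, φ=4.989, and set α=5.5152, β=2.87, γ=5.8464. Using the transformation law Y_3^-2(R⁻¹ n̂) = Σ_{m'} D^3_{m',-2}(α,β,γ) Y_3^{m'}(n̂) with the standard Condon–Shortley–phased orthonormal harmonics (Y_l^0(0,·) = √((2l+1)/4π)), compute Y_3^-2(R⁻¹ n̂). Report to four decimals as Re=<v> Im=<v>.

Need the full column D^3_{m',-2} for m'=−3..3 at α=5.5152, β=2.87, γ=5.8464.
cos(β/2)=0.135379, sin(β/2)=0.990794
d^3_{-3,-2}: single k=1 term ⇒ +0.000110;  D = -0.000110+0.000004i
d^3_{-2,-2}: k∈[0..1] ⇒ +0.000006 -0.001649 = -0.001643;  D = +0.001222+0.001098i
d^3_{-1,-2}: k∈[0..1] ⇒ -0.000142 +0.015263 = +0.015120;  D = -0.001069-0.015083i
d^3_{0,-2}: k∈[0..1] ⇒ +0.001806 -0.096738 = -0.094932;  D = -0.060955+0.072778i
d^3_{1,-2}: k∈[0..1] ⇒ -0.015263 +0.408760 = +0.393498;  D = +0.391306-0.041470i
d^3_{2,-2}: k∈[0..1] ⇒ +0.088310 -0.946019 = -0.857709;  D = -0.676320-0.527501i
d^3_{3,-2}: single k=0 term ⇒ -0.316625;  D = -0.044312-0.313508i
Y_3^{m'}(θ=2.4426,φ=4.989) and Σ D·Y over m':
  (-0.0001+0.0000i)·(-0.0820-0.0750i)  (+0.0012+0.0011i)·(+0.2756-0.1702i)  (-0.0011-0.0151i)·(+0.1096+0.3861i)  (-0.0610+0.0728i)·(+0.0200+0.0000i)  (+0.3913-0.0415i)·(-0.1096+0.3861i)  (-0.6763-0.5275i)·(+0.2756+0.1702i)  (-0.0443-0.3135i)·(+0.0820-0.0750i)
Y_3^-2(R⁻¹ n̂) = -0.145624-0.127750i

Re=-0.1456 Im=-0.1277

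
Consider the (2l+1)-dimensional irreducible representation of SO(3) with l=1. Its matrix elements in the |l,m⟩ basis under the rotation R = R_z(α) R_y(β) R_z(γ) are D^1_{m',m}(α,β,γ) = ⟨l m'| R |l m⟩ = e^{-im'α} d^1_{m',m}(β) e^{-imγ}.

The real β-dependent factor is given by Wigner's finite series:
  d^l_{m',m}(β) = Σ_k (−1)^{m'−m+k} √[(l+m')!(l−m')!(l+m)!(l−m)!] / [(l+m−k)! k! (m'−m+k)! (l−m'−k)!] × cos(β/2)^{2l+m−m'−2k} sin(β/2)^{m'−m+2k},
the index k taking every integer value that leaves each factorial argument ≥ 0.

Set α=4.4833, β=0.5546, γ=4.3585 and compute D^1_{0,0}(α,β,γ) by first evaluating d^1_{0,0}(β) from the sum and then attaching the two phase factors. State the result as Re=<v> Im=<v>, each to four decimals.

D^1_{0,0}(4.4833,0.5546,4.3585) = e^{-i·0·4.4833}·d^1_{0,0}(0.5546)·e^{-i·0·4.3585}. Compute d first:
With c≡cos(β/2)=0.961798 and s≡sin(β/2)=0.273760, N=[1·1·1·1]^{1/2}=1.000000
Admissible k: 0..1 (factorial args all ≥0)
  k=0: (−1)^0·1.0000/(1)·0.9618^2·0.2738^0 = +0.925056
  k=1: (−1)^1·1.0000/(1)·0.9618^0·0.2738^2 = -0.074944
d^1_{0,0}(0.5546) = +0.925056 -0.074944 = +0.850111
D = (+1.000000+0.000000i)·(+0.850111)·(+1.000000+0.000000i) = +0.850111+0.000000i

Re=0.8501 Im=0.0000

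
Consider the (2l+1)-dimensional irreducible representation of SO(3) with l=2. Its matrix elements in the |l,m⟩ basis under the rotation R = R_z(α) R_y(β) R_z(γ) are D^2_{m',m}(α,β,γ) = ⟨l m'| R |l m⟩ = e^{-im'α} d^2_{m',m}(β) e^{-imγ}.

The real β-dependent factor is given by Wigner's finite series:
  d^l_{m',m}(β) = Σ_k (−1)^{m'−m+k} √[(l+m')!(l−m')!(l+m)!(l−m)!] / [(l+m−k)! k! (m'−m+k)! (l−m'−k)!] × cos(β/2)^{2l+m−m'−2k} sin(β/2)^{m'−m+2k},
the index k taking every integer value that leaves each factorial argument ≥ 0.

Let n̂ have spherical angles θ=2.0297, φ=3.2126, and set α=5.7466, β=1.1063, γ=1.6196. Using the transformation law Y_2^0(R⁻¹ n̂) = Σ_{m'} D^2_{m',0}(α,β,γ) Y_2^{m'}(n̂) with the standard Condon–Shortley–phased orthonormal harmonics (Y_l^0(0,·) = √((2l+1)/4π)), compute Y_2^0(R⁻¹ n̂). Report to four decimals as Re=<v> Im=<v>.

Re=0.3788 Im=0.0000

Need the full column D^2_{m',0} for m'=−2..2 at α=5.7466, β=1.1063, γ=1.6196.
cos(β/2)=0.850874, sin(β/2)=0.525370
d^2_{-2,0}: single k=2 term ⇒ +0.489482;  D = +0.233650-0.430117i
d^2_{-1,0}: k∈[1..2] ⇒ +0.792750 -0.302229 = +0.490521;  D = +0.421583-0.250756i
d^2_{0,0}: k∈[0..2] ⇒ +0.524156 -0.799321 +0.076184 = -0.198981;  D = -0.198981+0.000000i
d^2_{1,0}: k∈[0..1] ⇒ -0.792750 +0.302229 = -0.490521;  D = -0.421583-0.250756i
d^2_{2,0}: single k=0 term ⇒ +0.489482;  D = +0.233650+0.430117i
Y_2^{m'}(θ=2.0297,φ=3.2126) and Σ D·Y over m':
  (+0.2336-0.4301i)·(+0.3074-0.0439i)  (+0.4216-0.2508i)·(+0.3060-0.0218i)  (-0.1990+0.0000i)·(-0.1297+0.0000i)  (-0.4216-0.2508i)·(-0.3060-0.0218i)  (+0.2336+0.4301i)·(+0.3074+0.0439i)
Y_2^0(R⁻¹ n̂) = +0.378759+0.000000i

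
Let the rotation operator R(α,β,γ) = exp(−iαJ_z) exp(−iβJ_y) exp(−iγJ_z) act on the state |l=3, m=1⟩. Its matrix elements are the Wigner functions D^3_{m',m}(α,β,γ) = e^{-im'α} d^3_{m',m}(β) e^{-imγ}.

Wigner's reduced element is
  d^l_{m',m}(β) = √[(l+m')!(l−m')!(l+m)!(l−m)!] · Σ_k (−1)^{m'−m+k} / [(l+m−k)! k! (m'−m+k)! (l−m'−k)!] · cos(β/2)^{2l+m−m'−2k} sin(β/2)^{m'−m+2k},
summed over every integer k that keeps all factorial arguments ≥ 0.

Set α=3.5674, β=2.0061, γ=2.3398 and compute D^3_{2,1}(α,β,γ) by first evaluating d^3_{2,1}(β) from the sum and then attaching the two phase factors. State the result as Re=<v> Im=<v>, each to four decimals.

Re=-0.4689 Im=0.0234

Split into d^3_{2,1}(β=2.0061) × two z-phases.
Half-angle: c=0.537733, s=0.843115. N=√(120·1·24·2)=75.894664
The bounds max(0,m−m')=0 and min(l+m,l−m')=1 give 2 terms
  k=0: (−1)^1·75.8947/(24)·0.5377^5·0.8431^1 = -0.119873
  k=1: (−1)^2·75.8947/(12)·0.5377^3·0.8431^3 = +0.589374
d^3_{2,1}(2.0061) = -0.119873 +0.589374 = +0.469501
Phases: e^{-i·(2)·3.5674}=+0.658769-0.752345i, e^{-i·(1)·2.3398}=-0.695420-0.718604i ⇒ D=-0.468919+0.023382i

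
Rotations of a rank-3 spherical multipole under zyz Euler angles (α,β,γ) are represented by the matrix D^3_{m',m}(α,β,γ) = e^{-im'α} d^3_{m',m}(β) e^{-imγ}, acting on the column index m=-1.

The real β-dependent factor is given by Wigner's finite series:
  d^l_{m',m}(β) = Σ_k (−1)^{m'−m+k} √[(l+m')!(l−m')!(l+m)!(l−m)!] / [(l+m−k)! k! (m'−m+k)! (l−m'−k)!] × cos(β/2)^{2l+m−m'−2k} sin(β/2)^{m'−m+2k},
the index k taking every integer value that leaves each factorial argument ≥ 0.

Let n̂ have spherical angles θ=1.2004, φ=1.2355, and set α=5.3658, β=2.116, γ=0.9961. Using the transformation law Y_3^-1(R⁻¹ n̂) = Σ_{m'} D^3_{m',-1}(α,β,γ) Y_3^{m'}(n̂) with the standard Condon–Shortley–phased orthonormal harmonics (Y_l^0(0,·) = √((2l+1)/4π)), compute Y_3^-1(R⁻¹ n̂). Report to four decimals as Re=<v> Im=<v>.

Re=0.1952 Im=-0.1425

Need the full column D^3_{m',-1} for m'=−3..3 at α=5.3658, β=2.116, γ=0.9961.
cos(β/2)=0.490616, sin(β/2)=0.871376
d^3_{-3,-1}: single k=2 term ⇒ +0.170382;  D = -0.031385-0.167466i
d^3_{-2,-1}: k∈[1..2] ⇒ +0.078327 -0.494164 = -0.415837;  D = -0.277967+0.309281i
d^3_{-1,-1}: k∈[0..2] ⇒ +0.013946 -0.351939 +0.832639 = +0.494646;  D = +0.493114+0.038896i
d^3_{0,-1}: k∈[0..2] ⇒ -0.085803 +0.811995 -0.853808 = -0.127616;  D = -0.069370-0.107116i
d^3_{1,-1}: k∈[0..2] ⇒ +0.263954 -1.110185 +0.437757 = -0.408474;  D = +0.137256-0.384723i
d^3_{2,-1}: k∈[0..1] ⇒ -0.494164 +0.779416 = +0.285252;  D = -0.271592+0.087215i
d^3_{3,-1}: single k=0 term ⇒ +0.537466;  D = -0.441558-0.306425i
Y_3^{m'}(θ=1.2004,φ=1.2355) and Σ D·Y over m':
  (-0.0314-0.1675i)·(-0.2855+0.1809i)  (-0.2780+0.3093i)·(-0.2519-0.1998i)  (+0.4931+0.0389i)·(-0.0342+0.0981i)  (-0.0694-0.1071i)·(-0.3168+0.0000i)  (+0.1373-0.3847i)·(+0.0342+0.0981i)  (-0.2716+0.0872i)·(-0.2519+0.1998i)  (-0.4416-0.3064i)·(+0.2855+0.1809i)
Y_3^-1(R⁻¹ n̂) = +0.195159-0.142533i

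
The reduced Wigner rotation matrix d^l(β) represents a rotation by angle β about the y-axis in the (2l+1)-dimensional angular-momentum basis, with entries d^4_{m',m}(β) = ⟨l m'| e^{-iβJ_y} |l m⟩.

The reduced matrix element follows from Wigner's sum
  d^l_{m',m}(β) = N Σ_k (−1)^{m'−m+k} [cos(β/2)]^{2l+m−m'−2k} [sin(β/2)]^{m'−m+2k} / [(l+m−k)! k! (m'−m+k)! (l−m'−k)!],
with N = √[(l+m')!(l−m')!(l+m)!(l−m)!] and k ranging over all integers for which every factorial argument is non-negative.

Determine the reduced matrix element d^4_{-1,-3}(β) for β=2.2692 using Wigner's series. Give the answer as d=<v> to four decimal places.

d^4_{-1,-3}(β=2.2692) via Wigner's sum:
With c≡cos(β/2)=0.422495 and s≡sin(β/2)=0.906365, N=[6·120·1·5040]^{1/2}=1904.940944
k∈{0,1} keeps every argument non-negative
  k=0: (−1)^2·1904.9409/(240)·0.4225^6·0.9064^2 = +0.037086
  k=1: (−1)^3·1904.9409/(144)·0.4225^4·0.9064^4 = -0.284458
d^4_{-1,-3}(2.2692) = +0.037086 -0.284458 = -0.247372

d=-0.2474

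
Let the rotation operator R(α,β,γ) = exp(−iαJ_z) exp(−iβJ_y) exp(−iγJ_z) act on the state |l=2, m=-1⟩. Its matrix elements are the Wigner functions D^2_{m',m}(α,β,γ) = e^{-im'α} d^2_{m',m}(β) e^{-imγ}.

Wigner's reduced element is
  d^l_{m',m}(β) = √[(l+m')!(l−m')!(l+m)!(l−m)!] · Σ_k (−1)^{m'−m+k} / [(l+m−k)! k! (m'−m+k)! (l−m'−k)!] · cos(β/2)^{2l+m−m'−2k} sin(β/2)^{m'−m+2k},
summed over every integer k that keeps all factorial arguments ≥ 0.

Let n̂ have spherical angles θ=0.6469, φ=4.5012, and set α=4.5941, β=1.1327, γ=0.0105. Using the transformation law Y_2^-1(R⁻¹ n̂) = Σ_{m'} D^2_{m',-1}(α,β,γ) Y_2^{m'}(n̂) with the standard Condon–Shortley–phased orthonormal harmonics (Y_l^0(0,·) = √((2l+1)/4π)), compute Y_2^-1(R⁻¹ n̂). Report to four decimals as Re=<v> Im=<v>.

Re=-0.3193 Im=0.0347

Need the full column D^2_{m',-1} for m'=−2..2 at α=4.5941, β=1.1327, γ=0.0105.
cos(β/2)=0.843865, sin(β/2)=0.536556
d^2_{-2,-1}: single k=1 term ⇒ +0.644857;  D = -0.628448+0.144549i
d^2_{-1,-1}: k∈[0..1] ⇒ +0.507098 -0.615030 = -0.107932;  D = +0.011611+0.107306i
d^2_{0,-1}: k∈[0..1] ⇒ -0.789786 +0.319295 = -0.470490;  D = -0.470464-0.004940i
d^2_{1,-1}: k∈[0..1] ⇒ +0.615030 -0.082882 = +0.532149;  D = -0.068346+0.527741i
d^2_{2,-1}: single k=0 term ⇒ -0.260704;  D = +0.252786+0.063761i
Y_2^{m'}(θ=0.6469,φ=4.5012) and Σ D·Y over m':
  (-0.6284+0.1445i)·(-0.1280-0.0575i)  (+0.0116+0.1073i)·(-0.0779+0.3633i)  (-0.4705-0.0049i)·(+0.2871+0.0000i)  (-0.0683+0.5277i)·(+0.0779+0.3633i)  (+0.2528+0.0638i)·(-0.1280+0.0575i)
Y_2^-1(R⁻¹ n̂) = -0.319266+0.034745i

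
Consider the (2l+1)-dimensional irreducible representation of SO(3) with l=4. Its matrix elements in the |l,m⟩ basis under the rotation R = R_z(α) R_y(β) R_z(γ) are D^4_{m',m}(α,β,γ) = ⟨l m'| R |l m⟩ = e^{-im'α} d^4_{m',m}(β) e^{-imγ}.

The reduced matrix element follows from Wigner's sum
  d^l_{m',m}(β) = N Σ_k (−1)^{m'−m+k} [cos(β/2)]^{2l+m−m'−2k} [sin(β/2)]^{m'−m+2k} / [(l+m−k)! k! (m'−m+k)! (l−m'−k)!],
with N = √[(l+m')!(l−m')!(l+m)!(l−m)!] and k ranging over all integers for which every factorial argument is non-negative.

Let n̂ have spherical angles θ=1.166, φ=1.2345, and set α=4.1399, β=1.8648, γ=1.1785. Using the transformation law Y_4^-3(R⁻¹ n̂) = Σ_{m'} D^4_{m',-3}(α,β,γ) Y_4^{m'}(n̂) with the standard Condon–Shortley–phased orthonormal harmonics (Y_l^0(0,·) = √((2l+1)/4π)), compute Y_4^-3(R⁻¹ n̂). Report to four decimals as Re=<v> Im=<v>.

Need the full column D^4_{m',-3} for m'=−4..4 at α=4.1399, β=1.8648, γ=1.1785.
cos(β/2)=0.595908, sin(β/2)=0.803052
d^4_{-4,-3}: single k=1 term ⇒ +0.060610;  D = +0.019368+0.057432i
d^4_{-3,-3}: k∈[0..1] ⇒ +0.015901 -0.202145 = -0.186243;  D = +0.180580+0.045579i
d^4_{-2,-3}: k∈[0..1] ⇒ -0.080180 +0.436832 = +0.356652;  D = +0.260698-0.243387i
d^4_{-1,-3}: k∈[0..1] ⇒ +0.229211 -0.693765 = -0.464555;  D = -0.082521-0.457167i
d^4_{0,-3}: k∈[0..1] ⇒ -0.460461 +0.836223 = +0.375761;  D = -0.346984-0.144217i
d^4_{1,-3}: k∈[0..1] ⇒ +0.693765 -0.755949 = -0.062184;  D = -0.051168+0.035337i
d^4_{2,-3}: k∈[0..1] ⇒ -0.793311 +0.480232 = -0.313079;  D = -0.009989-0.312919i
d^4_{3,-3}: k∈[0..1] ⇒ +0.666685 -0.172962 = +0.493722;  D = -0.423323-0.254085i
d^4_{4,-3}: single k=0 term ⇒ -0.363021;  D = -0.325651+0.160423i
Y_4^{m'}(θ=1.166,φ=1.2345) and Σ D·Y over m':
  (+0.0194+0.0574i)·(+0.0707+0.3079i)  (+0.1806+0.0456i)·(-0.3240+0.2040i)  (+0.2607-0.2434i)·(-0.0190-0.0151i)  (-0.0825-0.4572i)·(-0.1082+0.3095i)  (-0.3470-0.1442i)·(-0.0858+0.0000i)  (-0.0512+0.0353i)·(+0.1082+0.3095i)  (-0.0100-0.3129i)·(-0.0190+0.0151i)  (-0.4233-0.2541i)·(+0.3240+0.2040i)  (-0.3257+0.1604i)·(+0.0707-0.3079i)
Y_4^-3(R⁻¹ n̂) = +0.016958+0.005771i

Re=0.0170 Im=0.0058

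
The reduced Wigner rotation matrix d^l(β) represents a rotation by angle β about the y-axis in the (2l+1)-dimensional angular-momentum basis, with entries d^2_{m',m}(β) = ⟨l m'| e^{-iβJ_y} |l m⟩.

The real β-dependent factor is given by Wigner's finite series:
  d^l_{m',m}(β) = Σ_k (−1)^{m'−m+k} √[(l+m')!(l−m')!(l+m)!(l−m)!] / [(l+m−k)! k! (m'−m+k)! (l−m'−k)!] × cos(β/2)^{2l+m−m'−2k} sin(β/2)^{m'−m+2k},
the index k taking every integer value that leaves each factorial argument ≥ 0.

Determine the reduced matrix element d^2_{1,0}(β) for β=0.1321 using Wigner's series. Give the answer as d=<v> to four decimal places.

d^2_{1,0}(β=0.1321) via Wigner's sum:
Half-angle: c=0.997819, s=0.066002. N=√(6·1·2·2)=4.898979
Admissible k: 0..1 (factorial args all ≥0)
  k=0: (−1)^1·4.8990/(2)·0.9978^3·0.0660^1 = -0.160616
  k=1: (−1)^2·4.8990/(2)·0.9978^1·0.0660^3 = +0.000703
d^2_{1,0}(0.1321) = -0.160616 +0.000703 = -0.159913

d=-0.1599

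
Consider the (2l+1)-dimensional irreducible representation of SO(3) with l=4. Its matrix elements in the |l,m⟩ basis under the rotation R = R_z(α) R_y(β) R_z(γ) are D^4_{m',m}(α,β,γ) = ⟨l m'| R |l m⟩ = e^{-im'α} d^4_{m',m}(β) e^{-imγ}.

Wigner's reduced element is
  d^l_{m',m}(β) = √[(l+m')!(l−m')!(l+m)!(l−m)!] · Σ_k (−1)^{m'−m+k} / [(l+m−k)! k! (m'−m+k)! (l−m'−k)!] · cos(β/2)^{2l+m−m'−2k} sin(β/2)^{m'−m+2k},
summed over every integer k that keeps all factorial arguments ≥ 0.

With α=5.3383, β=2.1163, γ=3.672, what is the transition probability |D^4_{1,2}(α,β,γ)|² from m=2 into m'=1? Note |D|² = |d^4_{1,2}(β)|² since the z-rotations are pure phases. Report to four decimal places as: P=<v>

Split into d^4_{1,2}(β=2.1163) × two z-phases.
Half-angle: c=0.490485, s=0.871450. N=√(120·6·720·2)=1018.233765
k∈{1,2,3} keeps every argument non-negative
  k=1: (−1)^0·1018.2338/(240)·0.4905^7·0.8714^1 = +0.025250
  k=2: (−1)^1·1018.2338/(48)·0.4905^5·0.8714^3 = -0.398531
  k=3: (−1)^2·1018.2338/(72)·0.4905^3·0.8714^5 = +0.838694
d^4_{1,2}(2.1163) = +0.025250 -0.398531 +0.838694 = +0.465413
|D^4_{1,2}|² = |d^4_{1,2}(β)|² = (+0.465413)² = 0.216610 (the z-rotation phases have unit modulus)

P=0.2166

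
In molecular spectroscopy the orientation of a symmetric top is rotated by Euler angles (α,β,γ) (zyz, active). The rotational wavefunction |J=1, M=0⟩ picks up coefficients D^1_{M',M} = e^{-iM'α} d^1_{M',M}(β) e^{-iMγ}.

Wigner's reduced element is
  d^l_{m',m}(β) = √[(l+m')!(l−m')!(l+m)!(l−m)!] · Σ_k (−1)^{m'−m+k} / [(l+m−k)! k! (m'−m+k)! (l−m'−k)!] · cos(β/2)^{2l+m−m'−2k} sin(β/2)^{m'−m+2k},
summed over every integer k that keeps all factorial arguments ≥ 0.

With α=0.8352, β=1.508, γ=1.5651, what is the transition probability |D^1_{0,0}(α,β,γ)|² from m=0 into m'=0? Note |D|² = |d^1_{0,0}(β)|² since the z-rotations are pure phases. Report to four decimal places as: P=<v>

First d^1_{0,0}(β=1.508), then the phase factors e^{-i(0)α} and e^{-i(0)γ}:
c=cos(1.508/2)=0.728956, s=sin(1.508/2)=0.684560; N=√[1·1·1·1]=1.000000
Admissible k: 0..1 (factorial args all ≥0)
  k=0: (−1)^0·1.0000/(1)·0.7290^2·0.6846^0 = +0.531378
  k=1: (−1)^1·1.0000/(1)·0.7290^0·0.6846^2 = -0.468622
d^1_{0,0}(1.508) = +0.531378 -0.468622 = +0.062755
|D^1_{0,0}|² = |d^1_{0,0}(β)|² = (+0.062755)² = 0.003938 (the z-rotation phases have unit modulus)

P=0.0039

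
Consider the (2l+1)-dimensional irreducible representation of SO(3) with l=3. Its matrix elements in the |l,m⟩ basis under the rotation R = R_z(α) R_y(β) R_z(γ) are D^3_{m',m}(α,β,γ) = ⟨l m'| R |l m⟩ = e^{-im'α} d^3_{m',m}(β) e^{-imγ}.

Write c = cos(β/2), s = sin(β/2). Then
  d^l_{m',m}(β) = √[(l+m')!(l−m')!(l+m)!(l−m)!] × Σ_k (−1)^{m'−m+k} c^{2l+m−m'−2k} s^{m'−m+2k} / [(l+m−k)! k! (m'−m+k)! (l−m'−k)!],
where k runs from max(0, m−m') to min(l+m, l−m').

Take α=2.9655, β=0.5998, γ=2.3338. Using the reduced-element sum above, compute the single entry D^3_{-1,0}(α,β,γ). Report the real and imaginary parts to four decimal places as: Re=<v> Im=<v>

Re=-0.5792 Im=0.1031

D^3_{-1,0}(2.9655,0.5998,2.3338) = e^{-i·-1·2.9655}·d^3_{-1,0}(0.5998)·e^{-i·0·2.3338}. Compute d first:
Half-angle: c=0.955366, s=0.295425. N=√(2·24·6·6)=41.569219
The bounds max(0,m−m')=1 and min(l+m,l−m')=3 give 3 terms
  k=1: (−1)^0·41.5692/(12)·0.9554^5·0.2954^1 = +0.814491
  k=2: (−1)^1·41.5692/(4)·0.9554^3·0.2954^3 = -0.233648
  k=3: (−1)^2·41.5692/(12)·0.9554^1·0.2954^5 = +0.007447
d^3_{-1,0}(0.5998) = +0.814491 -0.233648 +0.007447 = +0.588291
Phases: e^{-i·(-1)·2.9655}=-0.984536+0.175184i, e^{-i·(0)·2.3338}=+1.000000+0.000000i ⇒ D=-0.579193+0.103059i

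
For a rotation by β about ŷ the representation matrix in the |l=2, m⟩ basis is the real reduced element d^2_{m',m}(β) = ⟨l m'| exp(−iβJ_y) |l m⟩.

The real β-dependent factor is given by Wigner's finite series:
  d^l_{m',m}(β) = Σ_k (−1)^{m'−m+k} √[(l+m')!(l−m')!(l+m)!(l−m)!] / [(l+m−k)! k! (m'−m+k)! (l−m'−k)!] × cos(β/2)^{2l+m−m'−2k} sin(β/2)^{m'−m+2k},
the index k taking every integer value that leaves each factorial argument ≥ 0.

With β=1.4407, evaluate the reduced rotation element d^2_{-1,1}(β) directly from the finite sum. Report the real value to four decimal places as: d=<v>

d^2_{-1,1}(β=1.4407) via Wigner's sum:
c=cos(1.4407/2)=0.751575, s=sin(1.4407/2)=0.659648; N=√[1·6·6·1]=6.000000
The bounds max(0,m−m')=2 and min(l+m,l−m')=3 give 2 terms
  k=2: (−1)^0·6.0000/(2)·0.7516^2·0.6596^2 = +0.737378
  k=3: (−1)^1·6.0000/(6)·0.7516^0·0.6596^4 = -0.189343
d^2_{-1,1}(1.4407) = +0.737378 -0.189343 = +0.548035

d=0.5480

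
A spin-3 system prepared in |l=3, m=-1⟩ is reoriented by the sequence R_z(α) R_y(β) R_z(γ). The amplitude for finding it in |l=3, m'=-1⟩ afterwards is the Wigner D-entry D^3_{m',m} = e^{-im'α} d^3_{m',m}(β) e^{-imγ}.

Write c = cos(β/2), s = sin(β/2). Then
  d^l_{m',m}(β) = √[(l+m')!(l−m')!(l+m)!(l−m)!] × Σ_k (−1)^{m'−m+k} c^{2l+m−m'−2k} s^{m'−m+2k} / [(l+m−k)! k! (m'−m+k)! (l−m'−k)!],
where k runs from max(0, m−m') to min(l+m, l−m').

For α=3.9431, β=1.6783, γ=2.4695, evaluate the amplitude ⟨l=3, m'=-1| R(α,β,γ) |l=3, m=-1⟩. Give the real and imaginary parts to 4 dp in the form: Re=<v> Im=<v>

D^3_{-1,-1}(3.9431,1.6783,2.4695) = e^{-i·-1·3.9431}·d^3_{-1,-1}(1.6783)·e^{-i·-1·2.4695}. Compute d first:
c=cos(1.6783/2)=0.668096, s=sin(1.6783/2)=0.744076; N=√[2·24·2·24]=48.000000
The bounds max(0,m−m')=0 and min(l+m,l−m')=2 give 3 terms
  k=0: (−1)^0·48.0000/(48)·0.6681^6·0.7441^0 = +0.088927
  k=1: (−1)^1·48.0000/(6)·0.6681^4·0.7441^2 = -0.882426
  k=2: (−1)^2·48.0000/(8)·0.6681^2·0.7441^4 = +0.820912
d^3_{-1,-1}(1.6783) = +0.088927 -0.882426 +0.820912 = +0.027412
D = (-0.695625-0.718405i)·(+0.027412)·(-0.782520+0.622625i) = +0.027183+0.003538i

Re=0.0272 Im=0.0035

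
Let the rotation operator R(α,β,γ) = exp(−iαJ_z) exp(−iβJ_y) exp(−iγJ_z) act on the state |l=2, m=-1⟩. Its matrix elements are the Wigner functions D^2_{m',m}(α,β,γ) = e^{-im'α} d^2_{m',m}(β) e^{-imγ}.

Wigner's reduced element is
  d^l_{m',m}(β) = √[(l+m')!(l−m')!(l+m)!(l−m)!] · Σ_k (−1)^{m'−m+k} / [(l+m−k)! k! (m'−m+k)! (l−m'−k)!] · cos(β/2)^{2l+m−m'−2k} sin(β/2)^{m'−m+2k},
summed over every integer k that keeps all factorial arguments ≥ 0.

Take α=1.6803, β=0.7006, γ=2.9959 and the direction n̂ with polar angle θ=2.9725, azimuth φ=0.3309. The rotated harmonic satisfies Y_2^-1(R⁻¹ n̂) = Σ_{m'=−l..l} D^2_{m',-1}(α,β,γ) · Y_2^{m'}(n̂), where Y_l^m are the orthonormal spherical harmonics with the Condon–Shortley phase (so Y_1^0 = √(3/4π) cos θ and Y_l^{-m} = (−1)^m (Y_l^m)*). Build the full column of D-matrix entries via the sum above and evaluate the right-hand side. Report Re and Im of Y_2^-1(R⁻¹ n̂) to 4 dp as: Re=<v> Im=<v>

Need the full column D^2_{m',-1} for m'=−2..2 at α=1.6803, β=0.7006, γ=2.9959.
cos(β/2)=0.939270, sin(β/2)=0.343180
d^2_{-2,-1}: single k=1 term ⇒ +0.568751;  D = +0.567224+0.041660i
d^2_{-1,-1}: k∈[0..1] ⇒ +0.778326 -0.311706 = +0.466620;  D = -0.016883-0.466314i
d^2_{0,-1}: k∈[0..1] ⇒ -0.696575 +0.092989 = -0.603587;  D = +0.597192-0.087627i
d^2_{1,-1}: k∈[0..1] ⇒ +0.311706 -0.013870 = +0.297836;  D = +0.075184+0.288190i
d^2_{2,-1}: single k=0 term ⇒ -0.075925;  D = -0.070931+0.027080i
Y_2^{m'}(θ=2.9725,φ=0.3309) and Σ D·Y over m':
  (+0.5672+0.0417i)·(+0.0086-0.0067i)  (-0.0169-0.4663i)·(-0.1212+0.0416i)  (+0.5972-0.0876i)·(+0.6040+0.0000i)  (+0.0752+0.2882i)·(+0.1212+0.0416i)  (-0.0709+0.0271i)·(+0.0086+0.0067i)
Y_2^-1(R⁻¹ n̂) = +0.383653+0.037254i

Re=0.3837 Im=0.0373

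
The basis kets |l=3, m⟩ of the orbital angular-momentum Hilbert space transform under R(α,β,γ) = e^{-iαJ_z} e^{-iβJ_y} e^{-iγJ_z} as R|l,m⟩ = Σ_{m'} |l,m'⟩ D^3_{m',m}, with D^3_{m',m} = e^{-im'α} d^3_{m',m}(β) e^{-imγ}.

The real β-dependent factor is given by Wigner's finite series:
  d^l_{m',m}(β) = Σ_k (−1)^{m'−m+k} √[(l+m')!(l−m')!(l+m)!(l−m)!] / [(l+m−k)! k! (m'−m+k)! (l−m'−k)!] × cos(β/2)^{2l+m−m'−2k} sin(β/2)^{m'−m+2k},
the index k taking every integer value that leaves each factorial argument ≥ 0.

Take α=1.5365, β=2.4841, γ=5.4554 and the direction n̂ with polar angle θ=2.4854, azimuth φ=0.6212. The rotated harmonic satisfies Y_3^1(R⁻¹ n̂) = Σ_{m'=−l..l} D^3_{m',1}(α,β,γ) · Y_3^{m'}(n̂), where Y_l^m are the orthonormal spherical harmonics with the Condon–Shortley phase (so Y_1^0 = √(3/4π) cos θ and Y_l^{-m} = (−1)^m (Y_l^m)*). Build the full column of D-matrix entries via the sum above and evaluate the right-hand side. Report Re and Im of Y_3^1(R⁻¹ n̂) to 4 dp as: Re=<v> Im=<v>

Need the full column D^3_{m',1} for m'=−3..3 at α=1.5365, β=2.4841, γ=5.4554.
cos(β/2)=0.322857, sin(β/2)=0.946448
d^3_{-3,1}: single k=4 term ⇒ +0.323931;  D = +0.214785-0.242484i
d^3_{-2,1}: k∈[3..4] ⇒ +0.180447 -0.775342 = -0.594895;  D = +0.431532+0.409488i
d^3_{-1,1}: k∈[2..4] ⇒ +0.058396 -0.669108 +0.718754 = +0.108042;  D = -0.077012+0.075776i
d^3_{0,1}: k∈[1..3] ⇒ +0.011501 -0.296505 +0.849345 = +0.564341;  D = +0.381781+0.415600i
d^3_{1,1}: k∈[0..2] ⇒ +0.001133 -0.077862 +0.501831 = +0.425102;  D = +0.322737-0.276681i
d^3_{2,1}: k∈[0..1] ⇒ -0.010499 +0.180447 = +0.169948;  D = -0.106123-0.132741i
d^3_{3,1}: single k=0 term ⇒ +0.037695;  D = -0.030232+0.022515i
Y_3^{m'}(θ=2.4854,φ=0.6212) and Σ D·Y over m':
  (+0.2148-0.2425i)·(-0.0273-0.0907i)  (+0.4315+0.4095i)·(-0.0972+0.2853i)  (-0.0770+0.0758i)·(+0.3429-0.2455i)  (+0.3818+0.4156i)·(-0.0411+0.0000i)  (+0.3227-0.2767i)·(-0.3429-0.2455i)  (-0.1061-0.1327i)·(-0.0972-0.2853i)  (-0.0302+0.0225i)·(+0.0273-0.0907i)
Y_3^1(R⁻¹ n̂) = -0.415066+0.160491i

Re=-0.4151 Im=0.1605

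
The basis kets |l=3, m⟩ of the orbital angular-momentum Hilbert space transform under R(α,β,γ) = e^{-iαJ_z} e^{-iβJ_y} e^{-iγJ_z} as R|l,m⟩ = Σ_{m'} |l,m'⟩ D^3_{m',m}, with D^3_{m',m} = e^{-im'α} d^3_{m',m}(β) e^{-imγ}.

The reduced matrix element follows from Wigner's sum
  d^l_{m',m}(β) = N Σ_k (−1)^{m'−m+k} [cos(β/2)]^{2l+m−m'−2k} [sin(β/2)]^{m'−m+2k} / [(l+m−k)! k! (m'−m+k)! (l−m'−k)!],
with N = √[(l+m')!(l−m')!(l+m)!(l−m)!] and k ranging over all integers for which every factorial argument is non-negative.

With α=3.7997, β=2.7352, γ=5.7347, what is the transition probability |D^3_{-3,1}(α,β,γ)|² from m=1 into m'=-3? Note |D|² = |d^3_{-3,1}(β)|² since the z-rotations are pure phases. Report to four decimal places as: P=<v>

P=0.0211

Split into d^3_{-3,1}(β=2.7352) × two z-phases.
With c≡cos(β/2)=0.201801 and s≡sin(β/2)=0.979427, N=[1·720·24·2]^{1/2}=185.903201
k∈{4} keeps every argument non-negative
  k=4: (−1)^0·185.9032/(48)·0.2018^2·0.9794^4 = +0.145137
d^3_{-3,1}(2.7352) = +0.145137
|D^3_{-3,1}|² = |d^3_{-3,1}(β)|² = (+0.145137)² = 0.021065 (the z-rotation phases have unit modulus)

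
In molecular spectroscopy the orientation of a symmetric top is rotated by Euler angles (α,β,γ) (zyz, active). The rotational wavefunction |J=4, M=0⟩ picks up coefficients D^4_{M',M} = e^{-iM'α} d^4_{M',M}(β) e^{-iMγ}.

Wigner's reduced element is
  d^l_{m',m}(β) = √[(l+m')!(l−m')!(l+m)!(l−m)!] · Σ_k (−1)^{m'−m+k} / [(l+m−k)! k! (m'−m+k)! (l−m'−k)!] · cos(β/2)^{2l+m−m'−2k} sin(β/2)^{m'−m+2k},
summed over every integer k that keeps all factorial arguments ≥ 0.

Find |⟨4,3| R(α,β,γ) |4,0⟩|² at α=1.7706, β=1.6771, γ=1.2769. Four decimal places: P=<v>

P=0.0238

D^4_{3,0}(1.7706,1.6771,1.2769) = e^{-i·3·1.7706}·d^4_{3,0}(1.6771)·e^{-i·0·1.2769}. Compute d first:
Half-angle: c=0.668542, s=0.743675. N=√(5040·1·24·24)=1703.830978
The bounds max(0,m−m')=0 and min(l+m,l−m')=1 give 2 terms
  k=0: (−1)^3·1703.8310/(144)·0.6685^5·0.7437^3 = -0.649914
  k=1: (−1)^4·1703.8310/(144)·0.6685^3·0.7437^5 = +0.804200
d^4_{3,0}(1.6771) = -0.649914 +0.804200 = +0.154287
|D^4_{3,0}|² = |d^4_{3,0}(β)|² = (+0.154287)² = 0.023804 (the z-rotation phases have unit modulus)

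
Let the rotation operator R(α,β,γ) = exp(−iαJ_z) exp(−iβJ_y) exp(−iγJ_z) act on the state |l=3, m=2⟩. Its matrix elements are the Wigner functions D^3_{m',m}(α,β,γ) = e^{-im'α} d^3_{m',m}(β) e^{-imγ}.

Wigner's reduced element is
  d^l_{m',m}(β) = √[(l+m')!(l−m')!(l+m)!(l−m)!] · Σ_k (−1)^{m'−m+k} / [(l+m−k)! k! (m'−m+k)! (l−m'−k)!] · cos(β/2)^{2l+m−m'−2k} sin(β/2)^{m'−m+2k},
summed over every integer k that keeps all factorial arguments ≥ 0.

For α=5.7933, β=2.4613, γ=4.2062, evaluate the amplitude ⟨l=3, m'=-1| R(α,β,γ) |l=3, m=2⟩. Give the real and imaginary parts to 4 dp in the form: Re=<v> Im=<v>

Re=0.5102 Im=0.2938

Split into d^3_{-1,2}(β=2.4613) × two z-phases.
Half-angle: c=0.333625, s=0.942706. N=√(2·24·120·1)=75.894664
Admissible k: 3..4 (factorial args all ≥0)
  k=3: (−1)^0·75.8947/(12)·0.3336^3·0.9427^3 = +0.196759
  k=4: (−1)^1·75.8947/(24)·0.3336^1·0.9427^5 = -0.785488
d^3_{-1,2}(2.4613) = +0.196759 -0.785488 = -0.588729
Phases: e^{-i·(-1)·5.7933}=+0.882387-0.470525i, e^{-i·(2)·4.2062}=-0.529845-0.848094i ⇒ D=+0.510180+0.293800i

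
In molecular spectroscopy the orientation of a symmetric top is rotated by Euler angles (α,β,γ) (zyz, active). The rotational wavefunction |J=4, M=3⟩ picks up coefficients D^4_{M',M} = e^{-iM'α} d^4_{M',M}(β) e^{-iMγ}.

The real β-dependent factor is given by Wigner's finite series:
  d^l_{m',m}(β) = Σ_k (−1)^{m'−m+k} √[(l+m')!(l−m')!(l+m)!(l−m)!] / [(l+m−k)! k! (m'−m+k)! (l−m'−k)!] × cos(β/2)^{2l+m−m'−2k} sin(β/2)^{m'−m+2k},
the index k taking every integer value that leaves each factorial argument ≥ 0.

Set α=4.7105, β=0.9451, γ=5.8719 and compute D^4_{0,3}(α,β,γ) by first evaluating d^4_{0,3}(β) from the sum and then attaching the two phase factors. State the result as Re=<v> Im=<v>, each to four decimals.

First d^4_{0,3}(β=0.9451), then the phase factors e^{-i(0)α} and e^{-i(3)γ}:
With c≡cos(β/2)=0.890411 and s≡sin(β/2)=0.455158, N=[24·24·5040·1]^{1/2}=1703.830978
Admissible k: 3..4 (factorial args all ≥0)
  k=3: (−1)^0·1703.8310/(144)·0.8904^5·0.4552^3 = +0.624457
  k=4: (−1)^1·1703.8310/(144)·0.8904^3·0.4552^5 = -0.163173
d^4_{0,3}(0.9451) = +0.624457 -0.163173 = +0.461285
Attach z-rotation phases: D = e^{-i(0)(4.7105)}·(+0.461285)·e^{-i(3)(5.8719)} = +0.152501+0.435347i

Re=0.1525 Im=0.4353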